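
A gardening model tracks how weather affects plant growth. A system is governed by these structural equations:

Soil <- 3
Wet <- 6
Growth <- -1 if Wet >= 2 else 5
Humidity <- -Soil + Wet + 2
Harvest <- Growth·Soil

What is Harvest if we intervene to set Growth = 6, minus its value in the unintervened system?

do(Growth=6) replaces the equation Growth <- -1 if Wet >= 2 else 5 with the constant Growth = 6.
Harvest = Growth·Soil  [with Growth=6, Soil=3]  = 18
Without intervention: Growth = -1 if Wet >= 2 else 5  [with Wet=6]  = -1; Harvest = Growth·Soil  [with Growth=-1, Soil=3]  = -3.
Change = 18 − (-3) = 21.

21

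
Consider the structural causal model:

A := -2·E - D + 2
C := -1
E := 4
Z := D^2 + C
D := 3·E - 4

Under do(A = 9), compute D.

8

do(A=9) replaces the equation A := -2·E - D + 2 with the constant A = 9.
D is not downstream of the intervention, so its value is determined by the original equations.
D = 3·E - 4  [with E=4]  = 8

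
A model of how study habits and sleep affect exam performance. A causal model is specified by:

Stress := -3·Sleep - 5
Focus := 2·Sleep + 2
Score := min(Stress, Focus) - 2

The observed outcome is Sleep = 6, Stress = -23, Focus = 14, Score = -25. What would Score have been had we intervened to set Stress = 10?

Under do(Stress=10), the mechanism Stress := -3·Sleep - 5 is discarded; Stress is fixed at 10.
Focus = 2·Sleep + 2  [with Sleep=6]  = 14
Score = min(Stress, Focus) - 2  [with Stress=10, Focus=14]  = 8

8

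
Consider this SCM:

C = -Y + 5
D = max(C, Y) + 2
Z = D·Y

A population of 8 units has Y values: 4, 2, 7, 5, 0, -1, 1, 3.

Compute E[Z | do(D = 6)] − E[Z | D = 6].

0.75

Every unit gets D=6 under the intervention. Z values become 24, 12, 42, 30, 0, -6, 6, 18; E[Z|do(D=6)] = 15.75.
Conditioning on D=6 selects the 2 unit(s) with Y ∈ {4, 1}. Their Z values: 24, 6. Mean = 15.
Difference = 15.75 − 15 = 0.75.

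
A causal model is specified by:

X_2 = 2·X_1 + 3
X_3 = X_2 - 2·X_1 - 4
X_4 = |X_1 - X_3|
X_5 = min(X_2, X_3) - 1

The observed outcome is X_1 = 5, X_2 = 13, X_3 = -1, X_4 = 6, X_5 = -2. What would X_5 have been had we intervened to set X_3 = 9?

do(X_3=9) replaces the equation X_3 = X_2 - 2·X_1 - 4 with the constant X_3 = 9.
X_2 = 2·X_1 + 3  [with X_1=5]  = 13
X_5 = min(X_2, X_3) - 1  [with X_2=13, X_3=9]  = 8

8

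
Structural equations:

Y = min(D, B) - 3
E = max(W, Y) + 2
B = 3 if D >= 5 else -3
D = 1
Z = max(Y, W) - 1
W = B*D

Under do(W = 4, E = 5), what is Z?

Setting W = 4, E = 5 by intervention discards those variables' equations.
B = 3 if D >= 5 else -3  [with D=1]  = -3
Y = min(D, B) - 3  [with D=1, B=-3]  = -6
Z = max(Y, W) - 1  [with Y=-6, W=4]  = 3

3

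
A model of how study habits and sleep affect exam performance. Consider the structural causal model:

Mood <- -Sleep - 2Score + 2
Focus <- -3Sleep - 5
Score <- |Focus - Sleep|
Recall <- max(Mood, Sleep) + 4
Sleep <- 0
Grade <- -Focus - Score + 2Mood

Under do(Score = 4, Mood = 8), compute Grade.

Setting Score = 4, Mood = 8 by intervention discards those variables' equations.
Focus = -3Sleep - 5  [with Sleep=0]  = -5
Grade = -Focus - Score + 2Mood  [with Focus=-5, Score=4, Mood=8]  = 17

17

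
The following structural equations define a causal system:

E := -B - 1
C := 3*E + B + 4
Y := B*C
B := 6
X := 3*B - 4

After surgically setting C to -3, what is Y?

-18

The intervention breaks the incoming arrows to C: C := 3*E + B + 4 no longer applies, and C = -3.
Y = B*C  [with B=6, C=-3]  = -18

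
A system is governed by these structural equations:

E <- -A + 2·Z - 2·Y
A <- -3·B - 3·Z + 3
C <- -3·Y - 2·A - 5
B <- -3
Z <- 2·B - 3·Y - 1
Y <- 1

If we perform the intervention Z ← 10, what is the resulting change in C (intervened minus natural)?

The intervention breaks the incoming arrows to Z: Z <- 2·B - 3·Y - 1 no longer applies, and Z = 10.
A = -3·B - 3·Z + 3  [with B=-3, Z=10]  = -18
C = -3·Y - 2·A - 5  [with Y=1, A=-18]  = 28
Without intervention: Z = 2·B - 3·Y - 1  [with B=-3, Y=1]  = -10; A = -3·B - 3·Z + 3  [with B=-3, Z=-10]  = 42; C = -3·Y - 2·A - 5  [with Y=1, A=42]  = -92.
Change = 28 − (-92) = 120.

120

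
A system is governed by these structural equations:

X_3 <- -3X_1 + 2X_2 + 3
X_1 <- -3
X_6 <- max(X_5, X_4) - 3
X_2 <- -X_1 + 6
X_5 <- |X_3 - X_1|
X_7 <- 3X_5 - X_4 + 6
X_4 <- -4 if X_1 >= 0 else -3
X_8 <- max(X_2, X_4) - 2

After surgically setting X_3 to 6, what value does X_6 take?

6

The intervention breaks the incoming arrows to X_3: X_3 <- -3X_1 + 2X_2 + 3 no longer applies, and X_3 = 6.
X_4 = -4 if X_1 >= 0 else -3  [with X_1=-3]  = -3
X_5 = |X_3 - X_1|  [with X_3=6, X_1=-3]  = 9
X_6 = max(X_5, X_4) - 3  [with X_5=9, X_4=-3]  = 6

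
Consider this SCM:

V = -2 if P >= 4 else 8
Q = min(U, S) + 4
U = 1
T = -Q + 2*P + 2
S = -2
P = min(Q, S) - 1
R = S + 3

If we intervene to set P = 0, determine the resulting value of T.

0

Under do(P=0), the mechanism P = min(Q, S) - 1 is discarded; P is fixed at 0.
Q = min(U, S) + 4  [with U=1, S=-2]  = 2
T = -Q + 2*P + 2  [with Q=2, P=0]  = 0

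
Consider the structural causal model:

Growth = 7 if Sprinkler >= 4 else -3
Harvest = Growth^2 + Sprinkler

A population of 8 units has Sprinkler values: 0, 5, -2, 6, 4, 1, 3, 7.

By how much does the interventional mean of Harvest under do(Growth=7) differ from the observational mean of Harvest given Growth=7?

-2.5

do(Growth=7) breaks Growth's dependence on Sprinkler. With Growth=7 fixed, Harvest across the units is 49, 54, 47, 55, 53, 50, 52, 56, mean 52.
Observing Growth=7 restricts to units where Growth's equation naturally yields 7: Sprinkler ∈ {5, 6, 4, 7}. In that subpopulation Harvest = 54, 55, 53, 56, mean 54.5.
Difference = 52 − 54.5 = -2.5.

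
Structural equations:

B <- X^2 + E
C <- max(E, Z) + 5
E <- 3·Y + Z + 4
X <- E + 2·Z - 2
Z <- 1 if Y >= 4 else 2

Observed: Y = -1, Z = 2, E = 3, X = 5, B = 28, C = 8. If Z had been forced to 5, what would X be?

Under do(Z=5), the mechanism Z <- 1 if Y >= 4 else 2 is discarded; Z is fixed at 5.
E = 3·Y + Z + 4  [with Y=-1, Z=5]  = 6
X = E + 2·Z - 2  [with E=6, Z=5]  = 14

14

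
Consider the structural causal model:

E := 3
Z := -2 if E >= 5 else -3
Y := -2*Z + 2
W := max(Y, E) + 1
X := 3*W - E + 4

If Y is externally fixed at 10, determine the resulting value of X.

34

do(Y=10) replaces the equation Y := -2*Z + 2 with the constant Y = 10.
W = max(Y, E) + 1  [with Y=10, E=3]  = 11
X = 3*W - E + 4  [with W=11, E=3]  = 34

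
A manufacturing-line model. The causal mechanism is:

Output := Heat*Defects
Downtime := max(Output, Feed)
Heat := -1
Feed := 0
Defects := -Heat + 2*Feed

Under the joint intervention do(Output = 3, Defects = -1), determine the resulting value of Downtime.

3

The joint intervention fixes Output = 3, Defects = -1, removing each variable's own equation.
Downtime = max(Output, Feed)  [with Output=3, Feed=0]  = 3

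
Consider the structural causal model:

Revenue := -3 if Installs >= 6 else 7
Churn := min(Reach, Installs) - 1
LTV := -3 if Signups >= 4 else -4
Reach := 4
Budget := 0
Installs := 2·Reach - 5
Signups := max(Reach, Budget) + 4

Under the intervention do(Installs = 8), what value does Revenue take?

The intervention breaks the incoming arrows to Installs: Installs := 2·Reach - 5 no longer applies, and Installs = 8.
Revenue = -3 if Installs >= 6 else 7  [with Installs=8]  = -3

-3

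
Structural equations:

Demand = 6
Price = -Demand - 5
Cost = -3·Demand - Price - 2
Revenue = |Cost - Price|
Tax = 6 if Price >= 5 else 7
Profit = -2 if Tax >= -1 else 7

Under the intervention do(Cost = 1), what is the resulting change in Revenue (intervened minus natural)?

10

The intervention breaks the incoming arrows to Cost: Cost = -3·Demand - Price - 2 no longer applies, and Cost = 1.
Price = -Demand - 5  [with Demand=6]  = -11
Revenue = |Cost - Price|  [with Cost=1, Price=-11]  = 12
Without intervention: Price = -Demand - 5  [with Demand=6]  = -11; Cost = -3·Demand - Price - 2  [with Demand=6, Price=-11]  = -9; Revenue = |Cost - Price|  [with Cost=-9, Price=-11]  = 2.
Change = 12 − 2 = 10.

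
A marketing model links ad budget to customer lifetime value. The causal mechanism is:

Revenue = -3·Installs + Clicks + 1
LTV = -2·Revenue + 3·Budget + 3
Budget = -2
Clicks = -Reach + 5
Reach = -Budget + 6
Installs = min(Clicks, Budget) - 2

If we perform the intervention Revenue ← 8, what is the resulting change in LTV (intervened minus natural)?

10

The intervention breaks the incoming arrows to Revenue: Revenue = -3·Installs + Clicks + 1 no longer applies, and Revenue = 8.
LTV = -2·Revenue + 3·Budget + 3  [with Revenue=8, Budget=-2]  = -19
Without intervention: Reach = -Budget + 6  [with Budget=-2]  = 8; Clicks = -Reach + 5  [with Reach=8]  = -3; Installs = min(Clicks, Budget) - 2  [with Clicks=-3, Budget=-2]  = -5; Revenue = -3·Installs + Clicks + 1  [with Installs=-5, Clicks=-3]  = 13; LTV = -2·Revenue + 3·Budget + 3  [with Revenue=13, Budget=-2]  = -29.
Change = -19 − (-29) = 10.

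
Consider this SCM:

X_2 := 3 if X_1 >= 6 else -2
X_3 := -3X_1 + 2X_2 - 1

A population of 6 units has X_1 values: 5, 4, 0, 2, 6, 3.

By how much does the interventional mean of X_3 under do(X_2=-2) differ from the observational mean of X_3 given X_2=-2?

do(X_2=-2) breaks X_2's dependence on X_1. With X_2=-2 fixed, X_3 across the units is -20, -17, -5, -11, -23, -14, mean -15.
Observing X_2=-2 restricts to units where X_2's equation naturally yields -2: X_1 ∈ {5, 4, 0, 2, 3}. In that subpopulation X_3 = -20, -17, -5, -11, -14, mean -13.4.
Difference = -15 − (-13.4) = -1.6.

-1.6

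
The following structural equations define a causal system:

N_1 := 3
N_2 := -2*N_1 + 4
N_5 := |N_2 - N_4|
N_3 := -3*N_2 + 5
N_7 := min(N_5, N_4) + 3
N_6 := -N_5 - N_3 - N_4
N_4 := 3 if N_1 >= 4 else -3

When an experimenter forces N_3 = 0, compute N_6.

2

The intervention breaks the incoming arrows to N_3: N_3 := -3*N_2 + 5 no longer applies, and N_3 = 0.
N_2 = -2*N_1 + 4  [with N_1=3]  = -2
N_4 = 3 if N_1 >= 4 else -3  [with N_1=3]  = -3
N_5 = |N_2 - N_4|  [with N_2=-2, N_4=-3]  = 1
N_6 = -N_5 - N_3 - N_4  [with N_5=1, N_3=0, N_4=-3]  = 2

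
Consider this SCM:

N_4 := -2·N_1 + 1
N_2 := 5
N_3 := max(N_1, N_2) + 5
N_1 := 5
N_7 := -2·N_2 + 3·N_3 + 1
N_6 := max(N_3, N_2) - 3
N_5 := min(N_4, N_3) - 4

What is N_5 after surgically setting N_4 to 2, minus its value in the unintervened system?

11

Intervening sets N_4 = 2 and removes its equation (N_4 := -2·N_1 + 1).
N_3 = max(N_1, N_2) + 5  [with N_1=5, N_2=5]  = 10
N_5 = min(N_4, N_3) - 4  [with N_4=2, N_3=10]  = -2
Without intervention: N_3 = max(N_1, N_2) + 5  [with N_1=5, N_2=5]  = 10; N_4 = -2·N_1 + 1  [with N_1=5]  = -9; N_5 = min(N_4, N_3) - 4  [with N_4=-9, N_3=10]  = -13.
Change = -2 − (-13) = 11.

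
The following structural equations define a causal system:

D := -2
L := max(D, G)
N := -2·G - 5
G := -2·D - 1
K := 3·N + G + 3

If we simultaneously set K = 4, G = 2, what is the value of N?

Setting K = 4, G = 2 by intervention discards those variables' equations.
N = -2·G - 5  [with G=2]  = -9

-9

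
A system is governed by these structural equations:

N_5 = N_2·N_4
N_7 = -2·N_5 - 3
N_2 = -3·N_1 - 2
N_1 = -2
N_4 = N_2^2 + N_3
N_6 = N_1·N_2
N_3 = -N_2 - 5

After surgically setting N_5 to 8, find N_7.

-19

Under do(N_5=8), the mechanism N_5 = N_2·N_4 is discarded; N_5 is fixed at 8.
N_7 = -2·N_5 - 3  [with N_5=8]  = -19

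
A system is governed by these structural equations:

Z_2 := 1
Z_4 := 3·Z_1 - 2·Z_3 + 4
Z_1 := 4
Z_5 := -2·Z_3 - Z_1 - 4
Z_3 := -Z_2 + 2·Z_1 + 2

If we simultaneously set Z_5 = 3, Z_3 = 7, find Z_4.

Under do(Z_5 = 3, Z_3 = 7), each intervened variable's structural equation is replaced by its fixed value.
Z_4 = 3·Z_1 - 2·Z_3 + 4  [with Z_1=4, Z_3=7]  = 2

2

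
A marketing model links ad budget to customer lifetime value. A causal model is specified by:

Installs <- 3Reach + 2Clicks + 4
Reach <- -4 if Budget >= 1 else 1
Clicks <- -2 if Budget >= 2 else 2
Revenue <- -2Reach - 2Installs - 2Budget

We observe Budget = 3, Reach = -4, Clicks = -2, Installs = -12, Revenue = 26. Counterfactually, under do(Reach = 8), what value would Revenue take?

do(Reach=8) replaces the equation Reach <- -4 if Budget >= 1 else 1 with the constant Reach = 8.
Clicks = -2 if Budget >= 2 else 2  [with Budget=3]  = -2
Installs = 3Reach + 2Clicks + 4  [with Reach=8, Clicks=-2]  = 24
Revenue = -2Reach - 2Installs - 2Budget  [with Reach=8, Installs=24, Budget=3]  = -70

-70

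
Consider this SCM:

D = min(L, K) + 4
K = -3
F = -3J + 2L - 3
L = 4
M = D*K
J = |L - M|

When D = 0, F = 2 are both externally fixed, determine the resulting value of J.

The joint intervention fixes D = 0, F = 2, removing each variable's own equation.
M = D*K  [with D=0, K=-3]  = 0
J = |L - M|  [with L=4, M=0]  = 4

4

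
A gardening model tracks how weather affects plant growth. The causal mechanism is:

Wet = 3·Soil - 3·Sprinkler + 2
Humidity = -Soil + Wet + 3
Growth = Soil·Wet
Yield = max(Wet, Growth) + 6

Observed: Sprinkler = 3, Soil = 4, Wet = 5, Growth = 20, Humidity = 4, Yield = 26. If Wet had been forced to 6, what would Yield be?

The intervention breaks the incoming arrows to Wet: Wet = 3·Soil - 3·Sprinkler + 2 no longer applies, and Wet = 6.
Growth = Soil·Wet  [with Soil=4, Wet=6]  = 24
Yield = max(Wet, Growth) + 6  [with Wet=6, Growth=24]  = 30

30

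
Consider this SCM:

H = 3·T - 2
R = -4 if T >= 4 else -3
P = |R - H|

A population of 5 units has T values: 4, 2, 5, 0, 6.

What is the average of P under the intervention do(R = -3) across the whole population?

do(R=-3) breaks R's dependence on T. With R=-3 fixed, P across the units is 13, 7, 16, 1, 19, mean 11.2.

11.2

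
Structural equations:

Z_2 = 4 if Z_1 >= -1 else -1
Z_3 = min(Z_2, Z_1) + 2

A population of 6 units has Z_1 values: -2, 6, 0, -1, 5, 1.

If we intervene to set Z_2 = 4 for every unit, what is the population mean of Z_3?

3

do(Z_2=4) breaks Z_2's dependence on Z_1. With Z_2=4 fixed, Z_3 across the units is 0, 6, 2, 1, 6, 3, mean 3.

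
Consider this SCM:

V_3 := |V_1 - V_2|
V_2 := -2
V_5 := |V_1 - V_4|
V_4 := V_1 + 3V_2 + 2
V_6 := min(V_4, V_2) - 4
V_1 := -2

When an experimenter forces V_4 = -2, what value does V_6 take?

-6

Under do(V_4=-2), the mechanism V_4 := V_1 + 3V_2 + 2 is discarded; V_4 is fixed at -2.
V_6 = min(V_4, V_2) - 4  [with V_4=-2, V_2=-2]  = -6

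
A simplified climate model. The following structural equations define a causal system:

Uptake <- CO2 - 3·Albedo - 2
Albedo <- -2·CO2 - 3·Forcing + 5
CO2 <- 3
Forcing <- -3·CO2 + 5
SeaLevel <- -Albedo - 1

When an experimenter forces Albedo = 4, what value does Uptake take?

do(Albedo=4) replaces the equation Albedo <- -2·CO2 - 3·Forcing + 5 with the constant Albedo = 4.
Uptake = CO2 - 3·Albedo - 2  [with CO2=3, Albedo=4]  = -11

-11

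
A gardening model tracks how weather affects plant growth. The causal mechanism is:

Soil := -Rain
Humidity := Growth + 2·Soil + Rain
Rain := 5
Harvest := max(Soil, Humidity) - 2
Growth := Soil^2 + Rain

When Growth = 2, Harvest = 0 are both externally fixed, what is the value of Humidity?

The joint intervention fixes Growth = 2, Harvest = 0, removing each variable's own equation.
Soil = -Rain  [with Rain=5]  = -5
Humidity = Growth + 2·Soil + Rain  [with Growth=2, Soil=-5, Rain=5]  = -3

-3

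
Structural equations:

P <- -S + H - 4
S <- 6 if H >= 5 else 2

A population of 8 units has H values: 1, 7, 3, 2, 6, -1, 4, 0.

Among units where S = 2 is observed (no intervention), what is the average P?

-4.5

Conditioning on S=2 selects the 6 unit(s) with H ∈ {1, 3, 2, -1, 4, 0}. Their P values: -5, -3, -4, -7, -2, -6. Mean = -4.5.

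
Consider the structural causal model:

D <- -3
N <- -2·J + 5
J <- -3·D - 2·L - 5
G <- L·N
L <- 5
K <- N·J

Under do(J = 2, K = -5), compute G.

The joint intervention fixes J = 2, K = -5, removing each variable's own equation.
N = -2·J + 5  [with J=2]  = 1
G = L·N  [with L=5, N=1]  = 5

5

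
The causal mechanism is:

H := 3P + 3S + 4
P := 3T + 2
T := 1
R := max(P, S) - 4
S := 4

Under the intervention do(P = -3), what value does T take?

1

Under do(P=-3), the mechanism P := 3T + 2 is discarded; P is fixed at -3.
T is not downstream of the intervention, so its value is determined by the original equations.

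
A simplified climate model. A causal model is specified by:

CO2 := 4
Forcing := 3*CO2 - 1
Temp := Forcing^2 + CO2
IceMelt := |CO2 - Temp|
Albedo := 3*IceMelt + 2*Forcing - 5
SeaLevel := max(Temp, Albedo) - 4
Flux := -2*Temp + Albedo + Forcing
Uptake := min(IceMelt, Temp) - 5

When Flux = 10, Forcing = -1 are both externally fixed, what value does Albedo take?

-4

The joint intervention fixes Flux = 10, Forcing = -1, removing each variable's own equation.
Temp = Forcing^2 + CO2  [with Forcing=-1, CO2=4]  = 5
IceMelt = |CO2 - Temp|  [with CO2=4, Temp=5]  = 1
Albedo = 3*IceMelt + 2*Forcing - 5  [with IceMelt=1, Forcing=-1]  = -4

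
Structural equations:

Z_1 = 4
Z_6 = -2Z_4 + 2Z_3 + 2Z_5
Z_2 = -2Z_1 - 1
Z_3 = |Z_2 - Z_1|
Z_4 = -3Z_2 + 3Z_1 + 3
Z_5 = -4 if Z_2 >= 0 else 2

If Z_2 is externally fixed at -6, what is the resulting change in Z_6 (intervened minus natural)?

Under do(Z_2=-6), the mechanism Z_2 = -2Z_1 - 1 is discarded; Z_2 is fixed at -6.
Z_3 = |Z_2 - Z_1|  [with Z_2=-6, Z_1=4]  = 10
Z_4 = -3Z_2 + 3Z_1 + 3  [with Z_2=-6, Z_1=4]  = 33
Z_5 = -4 if Z_2 >= 0 else 2  [with Z_2=-6]  = 2
Z_6 = -2Z_4 + 2Z_3 + 2Z_5  [with Z_4=33, Z_3=10, Z_5=2]  = -42
Without intervention: Z_2 = -2Z_1 - 1  [with Z_1=4]  = -9; Z_3 = |Z_2 - Z_1|  [with Z_2=-9, Z_1=4]  = 13; Z_4 = -3Z_2 + 3Z_1 + 3  [with Z_2=-9, Z_1=4]  = 42; Z_5 = -4 if Z_2 >= 0 else 2  [with Z_2=-9]  = 2; Z_6 = -2Z_4 + 2Z_3 + 2Z_5  [with Z_4=42, Z_3=13, Z_5=2]  = -54.
Change = -42 − (-54) = 12.

12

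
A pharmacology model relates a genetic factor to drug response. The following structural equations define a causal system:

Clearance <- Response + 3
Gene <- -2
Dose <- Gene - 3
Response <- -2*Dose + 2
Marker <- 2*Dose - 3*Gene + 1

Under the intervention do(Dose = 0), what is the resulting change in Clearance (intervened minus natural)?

do(Dose=0) replaces the equation Dose <- Gene - 3 with the constant Dose = 0.
Response = -2*Dose + 2  [with Dose=0]  = 2
Clearance = Response + 3  [with Response=2]  = 5
Without intervention: Dose = Gene - 3  [with Gene=-2]  = -5; Response = -2*Dose + 2  [with Dose=-5]  = 12; Clearance = Response + 3  [with Response=12]  = 15.
Change = 5 − 15 = -10.

-10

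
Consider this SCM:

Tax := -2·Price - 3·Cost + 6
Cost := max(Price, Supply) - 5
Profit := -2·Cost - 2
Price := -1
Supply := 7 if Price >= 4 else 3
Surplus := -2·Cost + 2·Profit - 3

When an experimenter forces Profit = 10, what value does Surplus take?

The intervention breaks the incoming arrows to Profit: Profit := -2·Cost - 2 no longer applies, and Profit = 10.
Supply = 7 if Price >= 4 else 3  [with Price=-1]  = 3
Cost = max(Price, Supply) - 5  [with Price=-1, Supply=3]  = -2
Surplus = -2·Cost + 2·Profit - 3  [with Cost=-2, Profit=10]  = 21

21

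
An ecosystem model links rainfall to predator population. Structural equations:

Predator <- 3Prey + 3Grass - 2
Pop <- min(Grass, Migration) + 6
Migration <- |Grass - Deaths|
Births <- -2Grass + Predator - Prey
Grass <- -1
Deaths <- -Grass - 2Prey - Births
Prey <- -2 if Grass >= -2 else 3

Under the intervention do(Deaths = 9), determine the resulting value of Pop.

5

Under do(Deaths=9), the mechanism Deaths <- -Grass - 2Prey - Births is discarded; Deaths is fixed at 9.
Migration = |Grass - Deaths|  [with Grass=-1, Deaths=9]  = 10
Pop = min(Grass, Migration) + 6  [with Grass=-1, Migration=10]  = 5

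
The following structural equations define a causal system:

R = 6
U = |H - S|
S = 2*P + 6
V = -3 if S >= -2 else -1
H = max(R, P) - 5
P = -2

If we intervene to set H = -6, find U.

The intervention breaks the incoming arrows to H: H = max(R, P) - 5 no longer applies, and H = -6.
S = 2*P + 6  [with P=-2]  = 2
U = |H - S|  [with H=-6, S=2]  = 8

8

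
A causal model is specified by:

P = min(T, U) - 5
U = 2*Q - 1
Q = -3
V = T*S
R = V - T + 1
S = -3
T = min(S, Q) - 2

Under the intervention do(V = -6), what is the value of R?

0

Under do(V=-6), the mechanism V = T*S is discarded; V is fixed at -6.
T = min(S, Q) - 2  [with S=-3, Q=-3]  = -5
R = V - T + 1  [with V=-6, T=-5]  = 0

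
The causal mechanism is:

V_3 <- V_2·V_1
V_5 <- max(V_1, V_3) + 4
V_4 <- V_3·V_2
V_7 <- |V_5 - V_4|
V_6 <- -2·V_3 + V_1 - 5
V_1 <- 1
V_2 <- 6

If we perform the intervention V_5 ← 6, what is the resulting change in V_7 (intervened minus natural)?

4

Under do(V_5=6), the mechanism V_5 <- max(V_1, V_3) + 4 is discarded; V_5 is fixed at 6.
V_3 = V_2·V_1  [with V_2=6, V_1=1]  = 6
V_4 = V_3·V_2  [with V_3=6, V_2=6]  = 36
V_7 = |V_5 - V_4|  [with V_5=6, V_4=36]  = 30
Without intervention: V_3 = V_2·V_1  [with V_2=6, V_1=1]  = 6; V_4 = V_3·V_2  [with V_3=6, V_2=6]  = 36; V_5 = max(V_1, V_3) + 4  [with V_1=1, V_3=6]  = 10; V_7 = |V_5 - V_4|  [with V_5=10, V_4=36]  = 26.
Change = 30 − 26 = 4.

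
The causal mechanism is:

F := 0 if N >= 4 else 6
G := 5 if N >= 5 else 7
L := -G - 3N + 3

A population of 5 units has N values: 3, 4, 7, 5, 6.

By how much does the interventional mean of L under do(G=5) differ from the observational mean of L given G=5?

3

The intervention sets G=5 in all 5 units regardless of N. Recomputing L per unit gives -11, -14, -23, -17, -20; average -17.
Observing G=5 restricts to units where G's equation naturally yields 5: N ∈ {7, 5, 6}. In that subpopulation L = -23, -17, -20, mean -20.
Difference = -17 − (-20) = 3.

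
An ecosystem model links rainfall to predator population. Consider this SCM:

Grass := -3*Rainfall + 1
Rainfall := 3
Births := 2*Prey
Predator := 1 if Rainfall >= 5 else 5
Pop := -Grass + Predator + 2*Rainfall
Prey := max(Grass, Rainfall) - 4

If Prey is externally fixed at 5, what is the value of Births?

do(Prey=5) replaces the equation Prey := max(Grass, Rainfall) - 4 with the constant Prey = 5.
Births = 2*Prey  [with Prey=5]  = 10

10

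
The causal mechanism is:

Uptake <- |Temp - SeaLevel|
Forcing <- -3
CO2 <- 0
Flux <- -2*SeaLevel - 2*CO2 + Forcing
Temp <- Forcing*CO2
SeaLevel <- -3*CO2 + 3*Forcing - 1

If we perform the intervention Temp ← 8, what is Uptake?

18

The intervention breaks the incoming arrows to Temp: Temp <- Forcing*CO2 no longer applies, and Temp = 8.
SeaLevel = -3*CO2 + 3*Forcing - 1  [with CO2=0, Forcing=-3]  = -10
Uptake = |Temp - SeaLevel|  [with Temp=8, SeaLevel=-10]  = 18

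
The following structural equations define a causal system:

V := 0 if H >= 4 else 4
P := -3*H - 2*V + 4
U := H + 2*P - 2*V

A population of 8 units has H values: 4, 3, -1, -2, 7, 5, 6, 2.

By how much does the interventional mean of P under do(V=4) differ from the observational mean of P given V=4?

do(V=4) breaks V's dependence on H. With V=4 fixed, P across the units is -16, -13, -1, 2, -25, -19, -22, -10, mean -13.
Observing V=4 restricts to units where V's equation naturally yields 4: H ∈ {3, -1, -2, 2}. In that subpopulation P = -13, -1, 2, -10, mean -5.5.
Difference = -13 − (-5.5) = -7.5.

-7.5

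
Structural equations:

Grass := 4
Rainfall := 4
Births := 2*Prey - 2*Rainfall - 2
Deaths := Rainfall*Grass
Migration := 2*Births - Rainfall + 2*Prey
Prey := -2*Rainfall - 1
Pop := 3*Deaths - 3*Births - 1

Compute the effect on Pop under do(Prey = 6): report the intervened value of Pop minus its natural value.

-90

The intervention breaks the incoming arrows to Prey: Prey := -2*Rainfall - 1 no longer applies, and Prey = 6.
Births = 2*Prey - 2*Rainfall - 2  [with Prey=6, Rainfall=4]  = 2
Deaths = Rainfall*Grass  [with Rainfall=4, Grass=4]  = 16
Pop = 3*Deaths - 3*Births - 1  [with Deaths=16, Births=2]  = 41
Without intervention: Prey = -2*Rainfall - 1  [with Rainfall=4]  = -9; Births = 2*Prey - 2*Rainfall - 2  [with Prey=-9, Rainfall=4]  = -28; Deaths = Rainfall*Grass  [with Rainfall=4, Grass=4]  = 16; Pop = 3*Deaths - 3*Births - 1  [with Deaths=16, Births=-28]  = 131.
Change = 41 − 131 = -90.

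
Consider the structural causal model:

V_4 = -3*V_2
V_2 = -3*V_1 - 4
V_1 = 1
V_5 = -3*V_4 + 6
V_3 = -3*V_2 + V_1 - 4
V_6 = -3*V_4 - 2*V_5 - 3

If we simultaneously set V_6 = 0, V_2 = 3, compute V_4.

-9

Under do(V_6 = 0, V_2 = 3), each intervened variable's structural equation is replaced by its fixed value.
V_4 = -3*V_2  [with V_2=3]  = -9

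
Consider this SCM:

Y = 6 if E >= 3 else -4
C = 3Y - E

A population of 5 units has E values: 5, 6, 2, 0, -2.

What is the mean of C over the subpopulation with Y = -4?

Conditioning on Y=-4 selects the 3 unit(s) with E ∈ {2, 0, -2}. Their C values: -14, -12, -10. Mean = -12.

-12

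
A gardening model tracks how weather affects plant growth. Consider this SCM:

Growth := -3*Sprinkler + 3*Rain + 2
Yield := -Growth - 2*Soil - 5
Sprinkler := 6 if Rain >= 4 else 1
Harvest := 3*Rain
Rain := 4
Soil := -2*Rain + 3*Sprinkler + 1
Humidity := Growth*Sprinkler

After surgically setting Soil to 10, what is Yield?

-21

The intervention breaks the incoming arrows to Soil: Soil := -2*Rain + 3*Sprinkler + 1 no longer applies, and Soil = 10.
Sprinkler = 6 if Rain >= 4 else 1  [with Rain=4]  = 6
Growth = -3*Sprinkler + 3*Rain + 2  [with Sprinkler=6, Rain=4]  = -4
Yield = -Growth - 2*Soil - 5  [with Growth=-4, Soil=10]  = -21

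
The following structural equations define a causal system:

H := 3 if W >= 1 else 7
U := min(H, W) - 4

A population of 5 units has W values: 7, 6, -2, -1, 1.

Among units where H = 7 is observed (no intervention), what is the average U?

E[U|H=7] averages over only the 2 units with H=7 (W = -2, -1): U = -6, -5, mean -5.5.

-5.5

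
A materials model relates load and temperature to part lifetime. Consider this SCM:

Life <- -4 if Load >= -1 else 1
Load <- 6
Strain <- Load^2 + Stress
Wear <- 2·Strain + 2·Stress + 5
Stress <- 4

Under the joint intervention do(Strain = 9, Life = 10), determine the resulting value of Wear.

31

The joint intervention fixes Strain = 9, Life = 10, removing each variable's own equation.
Wear = 2·Strain + 2·Stress + 5  [with Strain=9, Stress=4]  = 31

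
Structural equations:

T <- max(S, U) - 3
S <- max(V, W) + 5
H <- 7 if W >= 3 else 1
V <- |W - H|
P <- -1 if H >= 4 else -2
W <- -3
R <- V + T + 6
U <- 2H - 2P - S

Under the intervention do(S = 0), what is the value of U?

Under do(S=0), the mechanism S <- max(V, W) + 5 is discarded; S is fixed at 0.
H = 7 if W >= 3 else 1  [with W=-3]  = 1
P = -1 if H >= 4 else -2  [with H=1]  = -2
U = 2H - 2P - S  [with H=1, P=-2, S=0]  = 6

6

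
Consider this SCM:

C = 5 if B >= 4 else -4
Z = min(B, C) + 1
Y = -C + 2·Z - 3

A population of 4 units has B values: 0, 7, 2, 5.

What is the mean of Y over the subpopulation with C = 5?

4

Conditioning on C=5 selects the 2 unit(s) with B ∈ {7, 5}. Their Y values: 4, 4. Mean = 4.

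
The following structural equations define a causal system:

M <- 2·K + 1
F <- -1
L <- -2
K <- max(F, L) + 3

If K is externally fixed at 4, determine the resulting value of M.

9

The intervention breaks the incoming arrows to K: K <- max(F, L) + 3 no longer applies, and K = 4.
M = 2·K + 1  [with K=4]  = 9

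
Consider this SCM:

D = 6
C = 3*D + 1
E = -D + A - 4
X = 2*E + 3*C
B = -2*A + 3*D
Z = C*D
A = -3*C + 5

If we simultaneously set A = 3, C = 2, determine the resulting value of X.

-8

Setting A = 3, C = 2 by intervention discards those variables' equations.
E = -D + A - 4  [with D=6, A=3]  = -7
X = 2*E + 3*C  [with E=-7, C=2]  = -8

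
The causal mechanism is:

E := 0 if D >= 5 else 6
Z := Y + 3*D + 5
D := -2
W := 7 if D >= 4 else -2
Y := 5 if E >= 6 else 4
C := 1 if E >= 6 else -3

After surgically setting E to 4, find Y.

The intervention breaks the incoming arrows to E: E := 0 if D >= 5 else 6 no longer applies, and E = 4.
Y = 5 if E >= 6 else 4  [with E=4]  = 4

4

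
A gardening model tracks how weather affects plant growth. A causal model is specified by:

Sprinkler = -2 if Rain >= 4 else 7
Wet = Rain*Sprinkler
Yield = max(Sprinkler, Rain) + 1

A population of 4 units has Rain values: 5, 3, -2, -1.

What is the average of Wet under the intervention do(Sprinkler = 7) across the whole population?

do(Sprinkler=7) breaks Sprinkler's dependence on Rain. With Sprinkler=7 fixed, Wet across the units is 35, 21, -14, -7, mean 8.75.

8.75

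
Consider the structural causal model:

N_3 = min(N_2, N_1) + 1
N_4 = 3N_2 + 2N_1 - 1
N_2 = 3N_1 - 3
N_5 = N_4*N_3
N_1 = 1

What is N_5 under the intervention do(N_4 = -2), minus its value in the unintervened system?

Intervening sets N_4 = -2 and removes its equation (N_4 = 3N_2 + 2N_1 - 1).
N_2 = 3N_1 - 3  [with N_1=1]  = 0
N_3 = min(N_2, N_1) + 1  [with N_2=0, N_1=1]  = 1
N_5 = N_4*N_3  [with N_4=-2, N_3=1]  = -2
Without intervention: N_2 = 3N_1 - 3  [with N_1=1]  = 0; N_3 = min(N_2, N_1) + 1  [with N_2=0, N_1=1]  = 1; N_4 = 3N_2 + 2N_1 - 1  [with N_2=0, N_1=1]  = 1; N_5 = N_4*N_3  [with N_4=1, N_3=1]  = 1.
Change = -2 − 1 = -3.

-3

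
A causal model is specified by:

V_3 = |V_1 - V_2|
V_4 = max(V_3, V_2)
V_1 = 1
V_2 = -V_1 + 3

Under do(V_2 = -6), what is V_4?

Under do(V_2=-6), the mechanism V_2 = -V_1 + 3 is discarded; V_2 is fixed at -6.
V_3 = |V_1 - V_2|  [with V_1=1, V_2=-6]  = 7
V_4 = max(V_3, V_2)  [with V_3=7, V_2=-6]  = 7

7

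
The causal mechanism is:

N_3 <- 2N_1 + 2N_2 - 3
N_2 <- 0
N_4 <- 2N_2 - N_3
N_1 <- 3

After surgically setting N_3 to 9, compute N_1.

Under do(N_3=9), the mechanism N_3 <- 2N_1 + 2N_2 - 3 is discarded; N_3 is fixed at 9.
N_1 is not downstream of the intervention, so its value is determined by the original equations.

3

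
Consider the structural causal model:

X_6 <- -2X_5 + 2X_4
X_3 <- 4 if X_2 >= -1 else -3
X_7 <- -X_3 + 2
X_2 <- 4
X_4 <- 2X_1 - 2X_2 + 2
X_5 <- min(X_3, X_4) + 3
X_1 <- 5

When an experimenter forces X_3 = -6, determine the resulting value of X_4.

4

The intervention breaks the incoming arrows to X_3: X_3 <- 4 if X_2 >= -1 else -3 no longer applies, and X_3 = -6.
X_4 is not downstream of the intervention, so its value is determined by the original equations.
X_4 = 2X_1 - 2X_2 + 2  [with X_1=5, X_2=4]  = 4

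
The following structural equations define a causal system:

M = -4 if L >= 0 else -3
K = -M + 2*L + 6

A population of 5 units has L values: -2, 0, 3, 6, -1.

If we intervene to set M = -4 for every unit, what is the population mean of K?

Under do(M=-4), M's equation is replaced by M=-4 for every unit. Per-unit K: 6, 10, 16, 22, 8. Mean = 12.4.

12.4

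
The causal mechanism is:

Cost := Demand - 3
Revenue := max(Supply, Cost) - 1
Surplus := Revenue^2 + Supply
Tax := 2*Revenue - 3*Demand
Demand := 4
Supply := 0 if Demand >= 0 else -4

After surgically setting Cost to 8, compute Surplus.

The intervention breaks the incoming arrows to Cost: Cost := Demand - 3 no longer applies, and Cost = 8.
Supply = 0 if Demand >= 0 else -4  [with Demand=4]  = 0
Revenue = max(Supply, Cost) - 1  [with Supply=0, Cost=8]  = 7
Surplus = Revenue^2 + Supply  [with Revenue=7, Supply=0]  = 49

49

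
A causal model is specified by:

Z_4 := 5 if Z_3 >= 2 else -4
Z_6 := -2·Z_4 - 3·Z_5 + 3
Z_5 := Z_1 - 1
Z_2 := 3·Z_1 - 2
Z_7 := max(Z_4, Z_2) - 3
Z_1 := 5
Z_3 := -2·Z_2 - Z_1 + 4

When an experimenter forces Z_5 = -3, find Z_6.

The intervention breaks the incoming arrows to Z_5: Z_5 := Z_1 - 1 no longer applies, and Z_5 = -3.
Z_2 = 3·Z_1 - 2  [with Z_1=5]  = 13
Z_3 = -2·Z_2 - Z_1 + 4  [with Z_2=13, Z_1=5]  = -27
Z_4 = 5 if Z_3 >= 2 else -4  [with Z_3=-27]  = -4
Z_6 = -2·Z_4 - 3·Z_5 + 3  [with Z_4=-4, Z_5=-3]  = 20

20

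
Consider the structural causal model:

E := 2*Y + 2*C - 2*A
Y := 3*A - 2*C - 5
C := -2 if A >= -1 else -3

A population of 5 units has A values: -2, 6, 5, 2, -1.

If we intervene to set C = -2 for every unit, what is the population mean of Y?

Under do(C=-2), C's equation is replaced by C=-2 for every unit. Per-unit Y: -7, 17, 14, 5, -4. Mean = 5.

5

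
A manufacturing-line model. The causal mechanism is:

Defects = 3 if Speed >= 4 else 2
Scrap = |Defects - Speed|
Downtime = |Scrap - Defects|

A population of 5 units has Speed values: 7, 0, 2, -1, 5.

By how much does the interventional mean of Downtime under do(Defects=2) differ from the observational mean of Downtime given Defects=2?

Every unit gets Defects=2 under the intervention. Downtime values become 3, 0, 2, 1, 1; E[Downtime|do(Defects=2)] = 1.4.
Observing Defects=2 restricts to units where Defects's equation naturally yields 2: Speed ∈ {0, 2, -1}. In that subpopulation Downtime = 0, 2, 1, mean 1.
Difference = 1.4 − 1 = 0.4.

0.4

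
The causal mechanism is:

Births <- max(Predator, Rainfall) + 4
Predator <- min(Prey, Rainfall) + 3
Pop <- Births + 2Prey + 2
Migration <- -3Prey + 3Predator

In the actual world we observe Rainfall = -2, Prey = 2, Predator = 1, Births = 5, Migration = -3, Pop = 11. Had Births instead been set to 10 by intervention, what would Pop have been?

16

Under do(Births=10), the mechanism Births <- max(Predator, Rainfall) + 4 is discarded; Births is fixed at 10.
Pop = Births + 2Prey + 2  [with Births=10, Prey=2]  = 16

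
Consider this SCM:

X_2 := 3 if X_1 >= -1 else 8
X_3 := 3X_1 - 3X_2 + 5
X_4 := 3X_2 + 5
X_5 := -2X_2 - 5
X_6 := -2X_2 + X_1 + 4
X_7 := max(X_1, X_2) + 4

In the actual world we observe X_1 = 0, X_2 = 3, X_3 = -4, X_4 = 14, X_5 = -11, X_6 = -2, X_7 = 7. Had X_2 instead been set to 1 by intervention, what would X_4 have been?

Under do(X_2=1), the mechanism X_2 := 3 if X_1 >= -1 else 8 is discarded; X_2 is fixed at 1.
X_4 = 3X_2 + 5  [with X_2=1]  = 8

8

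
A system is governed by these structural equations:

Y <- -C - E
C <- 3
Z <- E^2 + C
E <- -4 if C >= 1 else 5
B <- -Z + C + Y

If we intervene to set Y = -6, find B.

Intervening sets Y = -6 and removes its equation (Y <- -C - E).
E = -4 if C >= 1 else 5  [with C=3]  = -4
Z = E^2 + C  [with E=-4, C=3]  = 19
B = -Z + C + Y  [with Z=19, C=3, Y=-6]  = -22

-22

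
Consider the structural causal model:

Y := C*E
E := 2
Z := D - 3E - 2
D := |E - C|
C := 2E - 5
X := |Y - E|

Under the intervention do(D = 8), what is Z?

0

The intervention breaks the incoming arrows to D: D := |E - C| no longer applies, and D = 8.
Z = D - 3E - 2  [with D=8, E=2]  = 0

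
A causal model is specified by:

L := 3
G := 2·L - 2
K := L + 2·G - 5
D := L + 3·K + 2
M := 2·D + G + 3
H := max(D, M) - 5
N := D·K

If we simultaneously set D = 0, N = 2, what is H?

The joint intervention fixes D = 0, N = 2, removing each variable's own equation.
G = 2·L - 2  [with L=3]  = 4
M = 2·D + G + 3  [with D=0, G=4]  = 7
H = max(D, M) - 5  [with D=0, M=7]  = 2

2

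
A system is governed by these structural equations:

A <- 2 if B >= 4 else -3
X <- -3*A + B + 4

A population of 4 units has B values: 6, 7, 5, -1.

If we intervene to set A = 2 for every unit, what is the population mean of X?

2.25

do(A=2) breaks A's dependence on B. With A=2 fixed, X across the units is 4, 5, 3, -3, mean 2.25.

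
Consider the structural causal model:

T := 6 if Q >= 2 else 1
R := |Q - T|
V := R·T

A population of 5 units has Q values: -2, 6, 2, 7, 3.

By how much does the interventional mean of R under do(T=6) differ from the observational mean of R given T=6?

1.2

do(T=6) breaks T's dependence on Q. With T=6 fixed, R across the units is 8, 0, 4, 1, 3, mean 3.2.
Observing T=6 restricts to units where T's equation naturally yields 6: Q ∈ {6, 2, 7, 3}. In that subpopulation R = 0, 4, 1, 3, mean 2.
Difference = 3.2 − 2 = 1.2.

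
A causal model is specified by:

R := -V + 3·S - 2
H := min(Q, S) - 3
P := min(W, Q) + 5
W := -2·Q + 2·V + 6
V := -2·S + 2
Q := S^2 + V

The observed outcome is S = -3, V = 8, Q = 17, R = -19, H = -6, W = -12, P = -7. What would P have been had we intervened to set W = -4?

1

Intervening sets W = -4 and removes its equation (W := -2·Q + 2·V + 6).
V = -2·S + 2  [with S=-3]  = 8
Q = S^2 + V  [with S=-3, V=8]  = 17
P = min(W, Q) + 5  [with W=-4, Q=17]  = 1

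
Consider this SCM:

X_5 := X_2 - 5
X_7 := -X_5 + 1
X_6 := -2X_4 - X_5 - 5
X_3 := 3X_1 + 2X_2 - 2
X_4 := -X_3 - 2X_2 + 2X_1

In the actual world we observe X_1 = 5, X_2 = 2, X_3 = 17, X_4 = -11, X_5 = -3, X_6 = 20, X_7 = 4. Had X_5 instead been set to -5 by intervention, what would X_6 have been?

The intervention breaks the incoming arrows to X_5: X_5 := X_2 - 5 no longer applies, and X_5 = -5.
X_3 = 3X_1 + 2X_2 - 2  [with X_1=5, X_2=2]  = 17
X_4 = -X_3 - 2X_2 + 2X_1  [with X_3=17, X_2=2, X_1=5]  = -11
X_6 = -2X_4 - X_5 - 5  [with X_4=-11, X_5=-5]  = 22

22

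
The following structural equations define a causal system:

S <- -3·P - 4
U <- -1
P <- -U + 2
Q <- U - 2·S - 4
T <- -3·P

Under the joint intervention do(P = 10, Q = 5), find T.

-30

The joint intervention fixes P = 10, Q = 5, removing each variable's own equation.
T = -3·P  [with P=10]  = -30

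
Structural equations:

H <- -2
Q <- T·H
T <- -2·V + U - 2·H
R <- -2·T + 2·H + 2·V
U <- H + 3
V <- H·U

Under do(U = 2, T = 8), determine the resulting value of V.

-4

The joint intervention fixes U = 2, T = 8, removing each variable's own equation.
V = H·U  [with H=-2, U=2]  = -4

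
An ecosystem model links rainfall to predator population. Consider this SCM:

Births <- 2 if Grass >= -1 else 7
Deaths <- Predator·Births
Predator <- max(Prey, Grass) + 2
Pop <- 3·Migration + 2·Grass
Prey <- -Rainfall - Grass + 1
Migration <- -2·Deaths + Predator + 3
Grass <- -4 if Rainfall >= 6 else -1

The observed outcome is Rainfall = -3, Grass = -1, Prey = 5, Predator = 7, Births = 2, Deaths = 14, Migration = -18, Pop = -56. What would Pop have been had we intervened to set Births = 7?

-266

do(Births=7) replaces the equation Births <- 2 if Grass >= -1 else 7 with the constant Births = 7.
Grass = -4 if Rainfall >= 6 else -1  [with Rainfall=-3]  = -1
Prey = -Rainfall - Grass + 1  [with Rainfall=-3, Grass=-1]  = 5
Predator = max(Prey, Grass) + 2  [with Prey=5, Grass=-1]  = 7
Deaths = Predator·Births  [with Predator=7, Births=7]  = 49
Migration = -2·Deaths + Predator + 3  [with Deaths=49, Predator=7]  = -88
Pop = 3·Migration + 2·Grass  [with Migration=-88, Grass=-1]  = -266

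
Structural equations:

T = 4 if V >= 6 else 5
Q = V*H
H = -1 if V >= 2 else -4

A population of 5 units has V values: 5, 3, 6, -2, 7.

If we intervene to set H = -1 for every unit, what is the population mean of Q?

-3.8

do(H=-1) breaks H's dependence on V. With H=-1 fixed, Q across the units is -5, -3, -6, 2, -7, mean -3.8.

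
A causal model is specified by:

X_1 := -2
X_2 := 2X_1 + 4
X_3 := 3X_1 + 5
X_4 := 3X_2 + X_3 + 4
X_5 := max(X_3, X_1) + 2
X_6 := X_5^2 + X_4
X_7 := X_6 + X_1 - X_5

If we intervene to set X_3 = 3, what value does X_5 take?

5

do(X_3=3) replaces the equation X_3 := 3X_1 + 5 with the constant X_3 = 3.
X_5 = max(X_3, X_1) + 2  [with X_3=3, X_1=-2]  = 5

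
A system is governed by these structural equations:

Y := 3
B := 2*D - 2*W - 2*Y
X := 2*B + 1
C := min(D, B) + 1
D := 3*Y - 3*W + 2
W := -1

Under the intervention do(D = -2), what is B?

-8

The intervention breaks the incoming arrows to D: D := 3*Y - 3*W + 2 no longer applies, and D = -2.
B = 2*D - 2*W - 2*Y  [with D=-2, W=-1, Y=3]  = -8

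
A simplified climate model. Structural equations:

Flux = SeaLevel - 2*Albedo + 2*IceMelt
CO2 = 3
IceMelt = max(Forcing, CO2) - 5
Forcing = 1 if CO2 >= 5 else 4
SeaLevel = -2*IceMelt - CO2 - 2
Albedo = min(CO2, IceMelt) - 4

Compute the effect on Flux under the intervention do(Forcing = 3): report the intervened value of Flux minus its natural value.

2

Under do(Forcing=3), the mechanism Forcing = 1 if CO2 >= 5 else 4 is discarded; Forcing is fixed at 3.
IceMelt = max(Forcing, CO2) - 5  [with Forcing=3, CO2=3]  = -2
Albedo = min(CO2, IceMelt) - 4  [with CO2=3, IceMelt=-2]  = -6
SeaLevel = -2*IceMelt - CO2 - 2  [with IceMelt=-2, CO2=3]  = -1
Flux = SeaLevel - 2*Albedo + 2*IceMelt  [with SeaLevel=-1, Albedo=-6, IceMelt=-2]  = 7
Without intervention: Forcing = 1 if CO2 >= 5 else 4  [with CO2=3]  = 4; IceMelt = max(Forcing, CO2) - 5  [with Forcing=4, CO2=3]  = -1; Albedo = min(CO2, IceMelt) - 4  [with CO2=3, IceMelt=-1]  = -5; SeaLevel = -2*IceMelt - CO2 - 2  [with IceMelt=-1, CO2=3]  = -3; Flux = SeaLevel - 2*Albedo + 2*IceMelt  [with SeaLevel=-3, Albedo=-5, IceMelt=-1]  = 5.
Change = 7 − 5 = 2.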